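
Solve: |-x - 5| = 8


An absolute value equation |expr| = 8 gives two cases:
Case 1: -x - 5 = 8
  -x = 13, so x = -13
Case 2: -x - 5 = -8
  -x = -3, so x = 3

x = -13, x = 3


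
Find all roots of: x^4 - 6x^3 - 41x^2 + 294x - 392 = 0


Let p(x) = x^4 - 6x^3 - 41x^2 + 294x - 392. By the rational root theorem (leading coefficient 1), any rational root is an integer divisor of 392: try ±1, ±2, ... in turn.
Test x = 1: value = -144 ≠ 0.
Test x = -1: value = -720 ≠ 0.
Test x = 2: value = 0 ✓, so (x - 2) is a factor.
Synthetic division by (x - 2): bring down 1; 1(2) - 6 = -4; (-4)(2) - 41 = -49; (-49)(2) + 294 = 196; 196(2) - 392 = 0 → quotient x^3 - 4x^2 - 49x + 196, remainder 0.
Continue with the quotient x^3 - 4x^2 - 49x + 196 (candidates must divide 196; re-test x = 2 first in case it repeats).
Test x = 2: value = 90 ≠ 0.
Test x = -2: value = 270 ≠ 0.
Test x = 4: value = 0 ✓, so (x - 4) is a factor.
Synthetic division by (x - 4): bring down 1; 1(4) - 4 = 0; 0(4) - 49 = -49; (-49)(4) + 196 = 0 → quotient x^2 - 49, remainder 0.
Solve the quadratic x^2 - 49 = 0: discriminant = 0^2 - 4(1)(-49) = 0 + 196 = 196.
sqrt(196) = 14, so x = (0 ± 14)/2: x = 7 or x = -7.
Collecting all roots found:

x = -7, x = 2, x = 4, x = 7


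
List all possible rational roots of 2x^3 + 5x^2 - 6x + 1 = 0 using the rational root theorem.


Rational root theorem: possible roots are ±p/q where:
  p divides the constant term (1): p ∈ {1}
  q divides the leading coefficient (2): q ∈ {1, 2}

All possible rational roots: -1, -1/2, 1/2, 1

-1, -1/2, 1/2, 1


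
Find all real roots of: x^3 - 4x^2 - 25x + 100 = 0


Let p(x) = x^3 - 4x^2 - 25x + 100. By the rational root theorem (leading coefficient 1), any rational root is an integer divisor of 100: try ±1, ±2, ... in turn.
Test x = 1: value = 72 ≠ 0.
Test x = -1: value = 120 ≠ 0.
Test x = 2: value = 42 ≠ 0.
Test x = -2: value = 126 ≠ 0.
Test x = 4: value = 0 ✓, so (x - 4) is a factor.
Synthetic division by (x - 4): bring down 1; 1(4) - 4 = 0; 0(4) - 25 = -25; (-25)(4) + 100 = 0 → quotient x^2 - 25, remainder 0.
Solve the quadratic x^2 - 25 = 0: discriminant = 0^2 - 4(1)(-25) = 0 + 100 = 100.
sqrt(100) = 10, so x = (0 ± 10)/2: x = 5 or x = -5.

x = -5, x = 4, x = 5


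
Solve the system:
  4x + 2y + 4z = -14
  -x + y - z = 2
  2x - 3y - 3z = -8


Using Cramer's rule. Expand each determinant along the first row.
D  = 4*[1*(-3) - (-1)*(-3)] - 2*[(-1)*(-3) - (-1)*2] + 4*[(-1)*(-3) - 1*2]
  = 4*(-6) - 2*(5) + 4*(1) = -30
Dx = (-14)*[1*(-3) - (-1)*(-3)] - 2*[2*(-3) - (-1)*(-8)] + 4*[2*(-3) - 1*(-8)]
  = (-14)*(-6) - 2*(-14) + 4*(2) = 120
Dy = 4*[2*(-3) - (-1)*(-8)] - (-14)*[(-1)*(-3) - (-1)*2] + 4*[(-1)*(-8) - 2*2]
  = 4*(-14) - (-14)*(5) + 4*(4) = 30
Dz = 4*[1*(-8) - 2*(-3)] - 2*[(-1)*(-8) - 2*2] + (-14)*[(-1)*(-3) - 1*2]
  = 4*(-2) - 2*(4) + (-14)*(1) = -30
x = Dx/D = 120/-30 = -4, y = Dy/D = 30/-30 = -1, z = Dz/D = -30/-30 = 1
Check eq1: (4)(-4) + (2)(-1) + (4)(1) = -14 = -14 ✓
Check eq2: (-1)(-4) + (1)(-1) + (-1)(1) = 2 = 2 ✓
Check eq3: (2)(-4) + (-3)(-1) + (-3)(1) = -8 = -8 ✓

x = -4, y = -1, z = 1


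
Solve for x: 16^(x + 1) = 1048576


Express both sides with the same base.
1048576 = 16^5
Since the bases match, equate exponents: x + 1 = 5
So x = 5 - (1) = 4

x = 4


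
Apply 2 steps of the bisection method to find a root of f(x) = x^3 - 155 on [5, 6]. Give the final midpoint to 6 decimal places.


f(x) = x^3 - 155
f(5) = -30 < 0
f(6) = 61 > 0

Step 1: midpoint = (5.000000 + 6.000000)/2 = 5.500000
  f(5.500000) = 11.375000
  f(mid) > 0, so root is in [5.000000, 5.500000]

Step 2: midpoint = (5.000000 + 5.500000)/2 = 5.250000
  f(5.250000) = -10.296875
  f(mid) < 0, so root is in [5.250000, 5.500000]

midpoint = 5.250000


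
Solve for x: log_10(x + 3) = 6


Convert to exponential form: x + 3 = 10^6 = 1000000
x = 1000000 - 3 = 999997
Check: log_10(999997 + 3) = log_10(1000000) = log_10(1000000) = 6 ✓

x = 999997


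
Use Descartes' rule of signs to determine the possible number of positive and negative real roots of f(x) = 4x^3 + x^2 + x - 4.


Descartes' rule of signs:

For positive roots, count sign changes in f(x) = 4x^3 + x^2 + x - 4:
Signs of coefficients: +, +, +, -
Number of sign changes: 1
Possible positive real roots: 1

For negative roots, examine f(-x) = -4x^3 + x^2 - x - 4:
Signs of coefficients: -, +, -, -
Number of sign changes: 2
Possible negative real roots: 2, 0

Positive roots: 1; Negative roots: 2 or 0


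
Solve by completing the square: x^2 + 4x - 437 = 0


Start: x^2 + 4x - 437 = 0
Move constant: x^2 + 4x = 437
Half of 4 is 2, squared is 4
Add 4 to both sides: x^2 + 4x + 4 = 441
(x + 2)^2 = 441
x + 2 = ±21
x = -2 + 21 = 19 or x = -2 - 21 = -23

x = -23, x = 19


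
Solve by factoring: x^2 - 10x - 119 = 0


We need two numbers that multiply to -119 and add to -10.
Those numbers are -17 and 7 (since (-17) * 7 = -119 and (-17) + 7 = -10).
So x^2 - 10x - 119 = (x - 17)(x + 7) = 0
Setting each factor to zero: x = 17 or x = -7

x = -7, x = 17


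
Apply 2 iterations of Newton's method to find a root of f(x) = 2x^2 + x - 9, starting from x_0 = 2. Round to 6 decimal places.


Newton's method: x_(n+1) = x_n - f(x_n)/f'(x_n)
f(x) = 2x^2 + x - 9
f'(x) = 4x + 1

Iteration 1:
  f(2.000000) = 1.000000
  f'(2.000000) = 9.000000
  x_1 = 2.000000 - (1.000000)/(9.000000) = 1.888889

Iteration 2:
  f(1.888889) = 0.024691
  f'(1.888889) = 8.555556
  x_2 = 1.888889 - (0.024691)/(8.555556) = 1.886003

x_2 = 1.886003


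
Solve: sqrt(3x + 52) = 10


Square both sides: 3x + 52 = 10^2 = 100
3x = 100 - 52 = 48
x = 16
Check: sqrt(3*16 + 52) = sqrt(100) = 10 ✓

x = 16


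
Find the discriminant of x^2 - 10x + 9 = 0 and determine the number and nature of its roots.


For ax^2 + bx + c = 0, discriminant D = b^2 - 4ac
Here a = 1, b = -10, c = 9
D = (-10)^2 - 4(1)(9) = 100 - 36 = 64

D = 64 > 0 and is a perfect square (sqrt = 8)
The equation has 2 distinct real rational roots.

Discriminant = 64, 2 distinct real rational roots


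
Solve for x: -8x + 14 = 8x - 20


Starting with: -8x + 14 = 8x - 20
Move all x terms to left: (-8 - 8)x = -20 - 14
Simplify: -16x = -34
Divide both sides by -16: x = 17/8

x = 17/8


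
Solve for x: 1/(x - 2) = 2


Multiply both sides by (x - 2): 1 = 2(x - 2)
Distribute: 1 = 2x - 4
2x = 1 + 4 = 5
x = 5/2

x = 5/2


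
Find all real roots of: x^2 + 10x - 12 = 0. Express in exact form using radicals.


Using the quadratic formula: x = (-b ± sqrt(b^2 - 4ac)) / (2a)
Here a = 1, b = 10, c = -12
Discriminant = b^2 - 4ac = 10^2 - 4(1)(-12) = 100 + 48 = 148
Since discriminant = 148 > 0, there are two real roots.
x = (-10 ± 2*sqrt(37)) / 2
Simplifying: x = -5 ± sqrt(37)
Numerically: x ≈ 1.0828 or x ≈ -11.0828

x = -5 + sqrt(37) or x = -5 - sqrt(37)


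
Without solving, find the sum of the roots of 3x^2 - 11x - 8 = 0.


By Vieta's formulas for ax^2 + bx + c = 0:
  Sum of roots = -b/a
  Product of roots = c/a

Here a = 3, b = -11, c = -8
Sum = -(-11)/3 = 11/3
Product = -8/3 = -8/3

Sum = 11/3


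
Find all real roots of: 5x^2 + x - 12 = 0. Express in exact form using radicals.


Using the quadratic formula: x = (-b ± sqrt(b^2 - 4ac)) / (2a)
Here a = 5, b = 1, c = -12
Discriminant = b^2 - 4ac = 1^2 - 4(5)(-12) = 1 + 240 = 241
Since discriminant = 241 > 0, there are two real roots.
x = (-1 ± sqrt(241)) / 10
Numerically: x ≈ 1.4524 or x ≈ -1.6524

x = (-1 + sqrt(241)) / 10 or x = (-1 - sqrt(241)) / 10


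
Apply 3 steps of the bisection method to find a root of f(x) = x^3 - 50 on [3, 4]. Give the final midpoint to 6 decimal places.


f(x) = x^3 - 50
f(3) = -23 < 0
f(4) = 14 > 0

Step 1: midpoint = (3.000000 + 4.000000)/2 = 3.500000
  f(3.500000) = -7.125000
  f(mid) < 0, so root is in [3.500000, 4.000000]

Step 2: midpoint = (3.500000 + 4.000000)/2 = 3.750000
  f(3.750000) = 2.734375
  f(mid) > 0, so root is in [3.500000, 3.750000]

Step 3: midpoint = (3.500000 + 3.750000)/2 = 3.625000
  f(3.625000) = -2.365234
  f(mid) < 0, so root is in [3.625000, 3.750000]

midpoint = 3.625000


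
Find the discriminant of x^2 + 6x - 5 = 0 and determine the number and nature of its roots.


For ax^2 + bx + c = 0, discriminant D = b^2 - 4ac
Here a = 1, b = 6, c = -5
D = (6)^2 - 4(1)(-5) = 36 + 20 = 56

D = 56 > 0 but not a perfect square
The equation has 2 distinct real irrational roots.

Discriminant = 56, 2 distinct real irrational roots


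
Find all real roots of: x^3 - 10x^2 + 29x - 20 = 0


Let p(x) = x^3 - 10x^2 + 29x - 20. By the rational root theorem (leading coefficient 1), any rational root is an integer divisor of 20: try ±1, ±2, ... in turn.
Test x = 1: value = 0 ✓, so (x - 1) is a factor.
Synthetic division by (x - 1): bring down 1; 1(1) - 10 = -9; (-9)(1) + 29 = 20; 20(1) - 20 = 0 → quotient x^2 - 9x + 20, remainder 0.
Solve the quadratic x^2 - 9x + 20 = 0: discriminant = (-9)^2 - 4(1)(20) = 81 - 80 = 1.
sqrt(1) = 1, so x = (9 ± 1)/2: x = 5 or x = 4.

x = 1, x = 4, x = 5


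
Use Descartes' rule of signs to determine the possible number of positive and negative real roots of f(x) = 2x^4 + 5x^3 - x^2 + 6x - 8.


Descartes' rule of signs:

For positive roots, count sign changes in f(x) = 2x^4 + 5x^3 - x^2 + 6x - 8:
Signs of coefficients: +, +, -, +, -
Number of sign changes: 3
Possible positive real roots: 3, 1

For negative roots, examine f(-x) = 2x^4 - 5x^3 - x^2 - 6x - 8:
Signs of coefficients: +, -, -, -, -
Number of sign changes: 1
Possible negative real roots: 1

Positive roots: 3 or 1; Negative roots: 1


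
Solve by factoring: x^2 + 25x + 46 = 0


We need two numbers that multiply to 46 and add to 25.
Those numbers are 2 and 23 (since 2 * 23 = 46 and 2 + 23 = 25).
So x^2 + 25x + 46 = (x + 2)(x + 23) = 0
Setting each factor to zero: x = -2 or x = -23

x = -23, x = -2


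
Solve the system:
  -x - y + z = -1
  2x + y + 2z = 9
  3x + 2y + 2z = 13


Using Cramer's rule. Expand each determinant along the first row.
D  = (-1)*[1*2 - 2*2] - (-1)*[2*2 - 2*3] + 1*[2*2 - 1*3]
  = (-1)*(-2) - (-1)*(-2) + 1*(1) = 1
Dx = (-1)*[1*2 - 2*2] - (-1)*[9*2 - 2*13] + 1*[9*2 - 1*13]
  = (-1)*(-2) - (-1)*(-8) + 1*(5) = -1
Dy = (-1)*[9*2 - 2*13] - (-1)*[2*2 - 2*3] + 1*[2*13 - 9*3]
  = (-1)*(-8) - (-1)*(-2) + 1*(-1) = 5
Dz = (-1)*[1*13 - 9*2] - (-1)*[2*13 - 9*3] + (-1)*[2*2 - 1*3]
  = (-1)*(-5) - (-1)*(-1) + (-1)*(1) = 3
x = Dx/D = -1/1 = -1, y = Dy/D = 5/1 = 5, z = Dz/D = 3/1 = 3
Check eq1: (-1)(-1) + (-1)(5) + (1)(3) = -1 = -1 ✓
Check eq2: (2)(-1) + (1)(5) + (2)(3) = 9 = 9 ✓
Check eq3: (3)(-1) + (2)(5) + (2)(3) = 13 = 13 ✓

x = -1, y = 5, z = 3


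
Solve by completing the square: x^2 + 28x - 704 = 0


Start: x^2 + 28x - 704 = 0
Move constant: x^2 + 28x = 704
Half of 28 is 14, squared is 196
Add 196 to both sides: x^2 + 28x + 196 = 900
(x + 14)^2 = 900
x + 14 = ±30
x = -14 + 30 = 16 or x = -14 - 30 = -44

x = -44, x = 16


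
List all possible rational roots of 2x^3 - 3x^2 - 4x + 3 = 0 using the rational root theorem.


Rational root theorem: possible roots are ±p/q where:
  p divides the constant term (3): p ∈ {1, 3}
  q divides the leading coefficient (2): q ∈ {1, 2}

All possible rational roots: -3, -3/2, -1, -1/2, 1/2, 1, 3/2, 3

-3, -3/2, -1, -1/2, 1/2, 1, 3/2, 3


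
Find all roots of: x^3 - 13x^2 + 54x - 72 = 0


Let p(x) = x^3 - 13x^2 + 54x - 72. By the rational root theorem (leading coefficient 1), any rational root is an integer divisor of 72: try ±1, ±2, ... in turn.
Test x = 1: value = -30 ≠ 0.
Test x = -1: value = -140 ≠ 0.
Test x = 2: value = -8 ≠ 0.
Test x = -2: value = -240 ≠ 0.
Test x = 3: value = 0 ✓, so (x - 3) is a factor.
Synthetic division by (x - 3): bring down 1; 1(3) - 13 = -10; (-10)(3) + 54 = 24; 24(3) - 72 = 0 → quotient x^2 - 10x + 24, remainder 0.
Solve the quadratic x^2 - 10x + 24 = 0: discriminant = (-10)^2 - 4(1)(24) = 100 - 96 = 4.
sqrt(4) = 2, so x = (10 ± 2)/2: x = 6 or x = 4.
Collecting all roots found:

x = 3, x = 4, x = 6


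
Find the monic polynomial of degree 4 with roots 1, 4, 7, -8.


A monic polynomial with roots 1, 4, 7, -8 is:
p(x) = (x - 1)(x - 4)(x - 7)(x + 8)
After multiplying by (x - 1): x - 1
After multiplying by (x - 4): x^2 - 5x + 4
After multiplying by (x - 7): x^3 - 12x^2 + 39x - 28
After multiplying by (x + 8): x^4 - 4x^3 - 57x^2 + 284x - 224

x^4 - 4x^3 - 57x^2 + 284x - 224


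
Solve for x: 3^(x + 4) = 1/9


Express both sides with the same base.
1/9 = 3^(-2)
Since the bases match, equate exponents: x + 4 = -2
So x = -2 - (4) = -6

x = -6


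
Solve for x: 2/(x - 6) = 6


Multiply both sides by (x - 6): 2 = 6(x - 6)
Distribute: 2 = 6x - 36
6x = 2 + 36 = 38
x = 19/3

x = 19/3


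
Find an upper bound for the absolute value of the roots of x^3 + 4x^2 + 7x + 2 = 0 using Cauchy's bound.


Cauchy's bound: all roots r satisfy |r| <= 1 + max(|a_i/a_n|) for i = 0,...,n-1
where a_n is the leading coefficient.

Coefficients: [1, 4, 7, 2]
Leading coefficient a_n = 1
Ratios |a_i/a_n|: 4, 7, 2
Maximum ratio: 7
Cauchy's bound: |r| <= 1 + 7 = 8

Upper bound = 8


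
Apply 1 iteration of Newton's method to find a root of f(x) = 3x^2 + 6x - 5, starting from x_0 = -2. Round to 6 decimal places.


Newton's method: x_(n+1) = x_n - f(x_n)/f'(x_n)
f(x) = 3x^2 + 6x - 5
f'(x) = 6x + 6

Iteration 1:
  f(-2.000000) = -5.000000
  f'(-2.000000) = -6.000000
  x_1 = -2.000000 - (-5.000000)/(-6.000000) = -2.833333

x_1 = -2.833333


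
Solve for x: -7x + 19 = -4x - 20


Starting with: -7x + 19 = -4x - 20
Move all x terms to left: (-7 + 4)x = -20 - 19
Simplify: -3x = -39
Divide both sides by -3: x = 13

x = 13


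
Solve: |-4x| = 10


An absolute value equation |expr| = 10 gives two cases:
Case 1: -4x = 10
  -4x = 10, so x = -5/2
Case 2: -4x = -10
  -4x = -10, so x = 5/2

x = -5/2, x = 5/2


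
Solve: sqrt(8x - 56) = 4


Square both sides: 8x - 56 = 4^2 = 16
8x = 16 + 56 = 72
x = 9
Check: sqrt(8*9 - 56) = sqrt(16) = 4 ✓

x = 9


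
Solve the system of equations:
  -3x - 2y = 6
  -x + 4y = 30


Using Cramer's rule:
Determinant D = (-3)(4) - (-1)(-2) = -12 - 2 = -14
Dx = (6)(4) - (30)(-2) = 24 + 60 = 84
Dy = (-3)(30) - (-1)(6) = -90 + 6 = -84
x = Dx/D = 84/-14 = -6
y = Dy/D = -84/-14 = 6

x = -6, y = 6


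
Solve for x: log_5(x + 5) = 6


Convert to exponential form: x + 5 = 5^6 = 15625
x = 15625 - 5 = 15620
Check: log_5(15620 + 5) = log_5(15625) = log_5(15625) = 6 ✓

x = 15620


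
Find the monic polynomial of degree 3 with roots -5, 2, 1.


A monic polynomial with roots -5, 2, 1 is:
p(x) = (x + 5)(x - 2)(x - 1)
After multiplying by (x + 5): x + 5
After multiplying by (x - 2): x^2 + 3x - 10
After multiplying by (x - 1): x^3 + 2x^2 - 13x + 10

x^3 + 2x^2 - 13x + 10


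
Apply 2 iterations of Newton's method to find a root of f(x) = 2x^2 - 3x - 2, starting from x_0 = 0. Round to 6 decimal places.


Newton's method: x_(n+1) = x_n - f(x_n)/f'(x_n)
f(x) = 2x^2 - 3x - 2
f'(x) = 4x - 3

Iteration 1:
  f(0.000000) = -2.000000
  f'(0.000000) = -3.000000
  x_1 = 0.000000 - (-2.000000)/(-3.000000) = -0.666667

Iteration 2:
  f(-0.666667) = 0.888889
  f'(-0.666667) = -5.666667
  x_2 = -0.666667 - (0.888889)/(-5.666667) = -0.509804

x_2 = -0.509804


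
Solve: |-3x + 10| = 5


An absolute value equation |expr| = 5 gives two cases:
Case 1: -3x + 10 = 5
  -3x = -5, so x = 5/3
Case 2: -3x + 10 = -5
  -3x = -15, so x = 5

x = 5/3, x = 5


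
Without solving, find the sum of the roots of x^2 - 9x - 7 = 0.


By Vieta's formulas for ax^2 + bx + c = 0:
  Sum of roots = -b/a
  Product of roots = c/a

Here a = 1, b = -9, c = -7
Sum = -(-9)/1 = 9
Product = -7/1 = -7

Sum = 9


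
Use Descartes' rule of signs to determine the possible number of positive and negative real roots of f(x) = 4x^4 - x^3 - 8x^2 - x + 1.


Descartes' rule of signs:

For positive roots, count sign changes in f(x) = 4x^4 - x^3 - 8x^2 - x + 1:
Signs of coefficients: +, -, -, -, +
Number of sign changes: 2
Possible positive real roots: 2, 0

For negative roots, examine f(-x) = 4x^4 + x^3 - 8x^2 + x + 1:
Signs of coefficients: +, +, -, +, +
Number of sign changes: 2
Possible negative real roots: 2, 0

Positive roots: 2 or 0; Negative roots: 2 or 0


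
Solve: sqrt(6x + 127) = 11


Square both sides: 6x + 127 = 11^2 = 121
6x = 121 - 127 = -6
x = -1
Check: sqrt(6*(-1) + 127) = sqrt(121) = 11 ✓

x = -1


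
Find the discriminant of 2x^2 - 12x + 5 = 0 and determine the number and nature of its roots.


For ax^2 + bx + c = 0, discriminant D = b^2 - 4ac
Here a = 2, b = -12, c = 5
D = (-12)^2 - 4(2)(5) = 144 - 40 = 104

D = 104 > 0 but not a perfect square
The equation has 2 distinct real irrational roots.

Discriminant = 104, 2 distinct real irrational roots


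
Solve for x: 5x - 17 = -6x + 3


Starting with: 5x - 17 = -6x + 3
Move all x terms to left: (5 + 6)x = 3 + 17
Simplify: 11x = 20
Divide both sides by 11: x = 20/11

x = 20/11


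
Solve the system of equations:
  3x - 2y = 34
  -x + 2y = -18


Using Cramer's rule:
Determinant D = (3)(2) - (-1)(-2) = 6 - 2 = 4
Dx = (34)(2) - (-18)(-2) = 68 - 36 = 32
Dy = (3)(-18) - (-1)(34) = -54 + 34 = -20
x = Dx/D = 32/4 = 8
y = Dy/D = -20/4 = -5

x = 8, y = -5


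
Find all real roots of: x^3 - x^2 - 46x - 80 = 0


Let p(x) = x^3 - x^2 - 46x - 80. By the rational root theorem (leading coefficient 1), any rational root is an integer divisor of 80: try ±1, ±2, ... in turn.
Test x = 1: value = -126 ≠ 0.
Test x = -1: value = -36 ≠ 0.
Test x = 2: value = -168 ≠ 0.
Test x = -2: value = 0 ✓, so (x + 2) is a factor.
Synthetic division by (x + 2): bring down 1; 1(-2) - 1 = -3; (-3)(-2) - 46 = -40; (-40)(-2) - 80 = 0 → quotient x^2 - 3x - 40, remainder 0.
Solve the quadratic x^2 - 3x - 40 = 0: discriminant = (-3)^2 - 4(1)(-40) = 9 + 160 = 169.
sqrt(169) = 13, so x = (3 ± 13)/2: x = 8 or x = -5.

x = -5, x = -2, x = 8


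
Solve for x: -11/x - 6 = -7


Subtract -6 from both sides: -11/x = -1
Multiply both sides by x: -11 = -1 * x
Divide by -1: x = 11

x = 11


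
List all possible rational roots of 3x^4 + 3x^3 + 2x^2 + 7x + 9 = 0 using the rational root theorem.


Rational root theorem: possible roots are ±p/q where:
  p divides the constant term (9): p ∈ {1, 3, 9}
  q divides the leading coefficient (3): q ∈ {1, 3}

All possible rational roots: -9, -3, -1, -1/3, 1/3, 1, 3, 9

-9, -3, -1, -1/3, 1/3, 1, 3, 9


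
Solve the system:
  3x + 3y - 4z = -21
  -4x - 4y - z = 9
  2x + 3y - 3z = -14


Using Cramer's rule. Expand each determinant along the first row.
D  = 3*[(-4)*(-3) - (-1)*3] - 3*[(-4)*(-3) - (-1)*2] + (-4)*[(-4)*3 - (-4)*2]
  = 3*(15) - 3*(14) + (-4)*(-4) = 19
Dx = (-21)*[(-4)*(-3) - (-1)*3] - 3*[9*(-3) - (-1)*(-14)] + (-4)*[9*3 - (-4)*(-14)]
  = (-21)*(15) - 3*(-41) + (-4)*(-29) = -76
Dy = 3*[9*(-3) - (-1)*(-14)] - (-21)*[(-4)*(-3) - (-1)*2] + (-4)*[(-4)*(-14) - 9*2]
  = 3*(-41) - (-21)*(14) + (-4)*(38) = 19
Dz = 3*[(-4)*(-14) - 9*3] - 3*[(-4)*(-14) - 9*2] + (-21)*[(-4)*3 - (-4)*2]
  = 3*(29) - 3*(38) + (-21)*(-4) = 57
x = Dx/D = -76/19 = -4, y = Dy/D = 19/19 = 1, z = Dz/D = 57/19 = 3
Check eq1: (3)(-4) + (3)(1) + (-4)(3) = -21 = -21 ✓
Check eq2: (-4)(-4) + (-4)(1) + (-1)(3) = 9 = 9 ✓
Check eq3: (2)(-4) + (3)(1) + (-3)(3) = -14 = -14 ✓

x = -4, y = 1, z = 3


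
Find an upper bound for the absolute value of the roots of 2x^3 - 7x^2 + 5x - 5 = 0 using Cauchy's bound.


Cauchy's bound: all roots r satisfy |r| <= 1 + max(|a_i/a_n|) for i = 0,...,n-1
where a_n is the leading coefficient.

Coefficients: [2, -7, 5, -5]
Leading coefficient a_n = 2
Ratios |a_i/a_n|: 7/2, 5/2, 5/2
Maximum ratio: 7/2
Cauchy's bound: |r| <= 1 + 7/2 = 9/2

Upper bound = 9/2


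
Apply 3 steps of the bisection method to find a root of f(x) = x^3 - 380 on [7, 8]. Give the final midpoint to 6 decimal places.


f(x) = x^3 - 380
f(7) = -37 < 0
f(8) = 132 > 0

Step 1: midpoint = (7.000000 + 8.000000)/2 = 7.500000
  f(7.500000) = 41.875000
  f(mid) > 0, so root is in [7.000000, 7.500000]

Step 2: midpoint = (7.000000 + 7.500000)/2 = 7.250000
  f(7.250000) = 1.078125
  f(mid) > 0, so root is in [7.000000, 7.250000]

Step 3: midpoint = (7.000000 + 7.250000)/2 = 7.125000
  f(7.125000) = -18.294922
  f(mid) < 0, so root is in [7.125000, 7.250000]

midpoint = 7.125000


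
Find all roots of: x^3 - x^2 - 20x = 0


The constant term is 0, so x = 0 is a root. Factor out x:
  x^2 - x - 20 = 0
Solve the quadratic x^2 - x - 20 = 0: discriminant = (-1)^2 - 4(1)(-20) = 1 + 80 = 81.
sqrt(81) = 9, so x = (1 ± 9)/2: x = 5 or x = -4.
Collecting all roots found:

x = -4, x = 0, x = 5


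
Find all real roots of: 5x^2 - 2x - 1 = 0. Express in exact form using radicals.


Using the quadratic formula: x = (-b ± sqrt(b^2 - 4ac)) / (2a)
Here a = 5, b = -2, c = -1
Discriminant = b^2 - 4ac = (-2)^2 - 4(5)(-1) = 4 + 20 = 24
Since discriminant = 24 > 0, there are two real roots.
x = (2 ± 2*sqrt(6)) / 10
Simplifying: x = (1 ± sqrt(6)) / 5
Numerically: x ≈ 0.6899 or x ≈ -0.2899

x = (1 + sqrt(6)) / 5 or x = (1 - sqrt(6)) / 5


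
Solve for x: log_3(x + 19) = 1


Convert to exponential form: x + 19 = 3^1 = 3
x = 3 - 19 = -16
Check: log_3(-16 + 19) = log_3(3) = log_3(3) = 1 ✓

x = -16


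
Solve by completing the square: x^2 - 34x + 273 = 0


Start: x^2 - 34x + 273 = 0
Move constant: x^2 - 34x = -273
Half of -34 is -17, squared is 289
Add 289 to both sides: x^2 - 34x + 289 = 16
(x - 17)^2 = 16
x - 17 = ±4
x = 17 + 4 = 21 or x = 17 - 4 = 13

x = 13, x = 21


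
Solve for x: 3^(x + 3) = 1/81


Express both sides with the same base.
1/81 = 3^(-4)
Since the bases match, equate exponents: x + 3 = -4
So x = -4 - (3) = -7

x = -7


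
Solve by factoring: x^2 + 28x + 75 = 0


We need two numbers that multiply to 75 and add to 28.
Those numbers are 3 and 25 (since 3 * 25 = 75 and 3 + 25 = 28).
So x^2 + 28x + 75 = (x + 3)(x + 25) = 0
Setting each factor to zero: x = -3 or x = -25

x = -25, x = -3


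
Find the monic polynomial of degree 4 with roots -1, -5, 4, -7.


A monic polynomial with roots -1, -5, 4, -7 is:
p(x) = (x + 1)(x + 5)(x - 4)(x + 7)
After multiplying by (x + 1): x + 1
After multiplying by (x + 5): x^2 + 6x + 5
After multiplying by (x - 4): x^3 + 2x^2 - 19x - 20
After multiplying by (x + 7): x^4 + 9x^3 - 5x^2 - 153x - 140

x^4 + 9x^3 - 5x^2 - 153x - 140


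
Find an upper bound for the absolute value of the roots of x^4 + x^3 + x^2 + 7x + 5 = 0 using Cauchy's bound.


Cauchy's bound: all roots r satisfy |r| <= 1 + max(|a_i/a_n|) for i = 0,...,n-1
where a_n is the leading coefficient.

Coefficients: [1, 1, 1, 7, 5]
Leading coefficient a_n = 1
Ratios |a_i/a_n|: 1, 1, 7, 5
Maximum ratio: 7
Cauchy's bound: |r| <= 1 + 7 = 8

Upper bound = 8


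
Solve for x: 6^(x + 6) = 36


Express both sides with the same base.
36 = 6^2
Since the bases match, equate exponents: x + 6 = 2
So x = 2 - (6) = -4

x = -4


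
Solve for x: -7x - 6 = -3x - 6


Starting with: -7x - 6 = -3x - 6
Move all x terms to left: (-7 + 3)x = -6 + 6
Simplify: -4x = 0
Divide both sides by -4: x = 0

x = 0


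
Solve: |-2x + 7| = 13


An absolute value equation |expr| = 13 gives two cases:
Case 1: -2x + 7 = 13
  -2x = 6, so x = -3
Case 2: -2x + 7 = -13
  -2x = -20, so x = 10

x = -3, x = 10


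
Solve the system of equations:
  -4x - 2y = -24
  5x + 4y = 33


Using Cramer's rule:
Determinant D = (-4)(4) - (5)(-2) = -16 + 10 = -6
Dx = (-24)(4) - (33)(-2) = -96 + 66 = -30
Dy = (-4)(33) - (5)(-24) = -132 + 120 = -12
x = Dx/D = -30/-6 = 5
y = Dy/D = -12/-6 = 2

x = 5, y = 2


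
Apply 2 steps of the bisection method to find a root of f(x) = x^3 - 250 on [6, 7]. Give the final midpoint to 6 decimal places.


f(x) = x^3 - 250
f(6) = -34 < 0
f(7) = 93 > 0

Step 1: midpoint = (6.000000 + 7.000000)/2 = 6.500000
  f(6.500000) = 24.625000
  f(mid) > 0, so root is in [6.000000, 6.500000]

Step 2: midpoint = (6.000000 + 6.500000)/2 = 6.250000
  f(6.250000) = -5.859375
  f(mid) < 0, so root is in [6.250000, 6.500000]

midpoint = 6.250000


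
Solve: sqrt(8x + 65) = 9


Square both sides: 8x + 65 = 9^2 = 81
8x = 81 - 65 = 16
x = 2
Check: sqrt(8*2 + 65) = sqrt(81) = 9 ✓

x = 2


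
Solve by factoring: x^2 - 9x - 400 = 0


We need two numbers that multiply to -400 and add to -9.
Those numbers are 16 and -25 (since 16 * (-25) = -400 and 16 + (-25) = -9).
So x^2 - 9x - 400 = (x + 16)(x - 25) = 0
Setting each factor to zero: x = -16 or x = 25

x = -16, x = 25


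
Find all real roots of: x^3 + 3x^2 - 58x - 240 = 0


Let p(x) = x^3 + 3x^2 - 58x - 240. By the rational root theorem (leading coefficient 1), any rational root is an integer divisor of 240: try ±1, ±2, ... in turn.
Test x = 1: value = -294 ≠ 0.
Test x = -1: value = -180 ≠ 0.
Test x = 2: value = -336 ≠ 0.
Test x = -2: value = -120 ≠ 0.
Test x = 3: value = -360 ≠ 0.
Test x = -3: value = -66 ≠ 0.
Test x = 4: value = -360 ≠ 0.
Test x = -4: value = -24 ≠ 0.
Test x = 5: value = -330 ≠ 0.
Test x = -5: value = 0 ✓, so (x + 5) is a factor.
Synthetic division by (x + 5): bring down 1; 1(-5) + 3 = -2; (-2)(-5) - 58 = -48; (-48)(-5) - 240 = 0 → quotient x^2 - 2x - 48, remainder 0.
Solve the quadratic x^2 - 2x - 48 = 0: discriminant = (-2)^2 - 4(1)(-48) = 4 + 192 = 196.
sqrt(196) = 14, so x = (2 ± 14)/2: x = 8 or x = -6.

x = -6, x = -5, x = 8


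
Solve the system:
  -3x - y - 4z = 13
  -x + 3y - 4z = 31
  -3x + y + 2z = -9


Using Cramer's rule. Expand each determinant along the first row.
D  = (-3)*[3*2 - (-4)*1] - (-1)*[(-1)*2 - (-4)*(-3)] + (-4)*[(-1)*1 - 3*(-3)]
  = (-3)*(10) - (-1)*(-14) + (-4)*(8) = -76
Dx = 13*[3*2 - (-4)*1] - (-1)*[31*2 - (-4)*(-9)] + (-4)*[31*1 - 3*(-9)]
  = 13*(10) - (-1)*(26) + (-4)*(58) = -76
Dy = (-3)*[31*2 - (-4)*(-9)] - 13*[(-1)*2 - (-4)*(-3)] + (-4)*[(-1)*(-9) - 31*(-3)]
  = (-3)*(26) - 13*(-14) + (-4)*(102) = -304
Dz = (-3)*[3*(-9) - 31*1] - (-1)*[(-1)*(-9) - 31*(-3)] + 13*[(-1)*1 - 3*(-3)]
  = (-3)*(-58) - (-1)*(102) + 13*(8) = 380
x = Dx/D = -76/-76 = 1, y = Dy/D = -304/-76 = 4, z = Dz/D = 380/-76 = -5
Check eq1: (-3)(1) + (-1)(4) + (-4)(-5) = 13 = 13 ✓
Check eq2: (-1)(1) + (3)(4) + (-4)(-5) = 31 = 31 ✓
Check eq3: (-3)(1) + (1)(4) + (2)(-5) = -9 = -9 ✓

x = 1, y = 4, z = -5


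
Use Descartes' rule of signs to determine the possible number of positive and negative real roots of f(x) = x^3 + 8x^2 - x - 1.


Descartes' rule of signs:

For positive roots, count sign changes in f(x) = x^3 + 8x^2 - x - 1:
Signs of coefficients: +, +, -, -
Number of sign changes: 1
Possible positive real roots: 1

For negative roots, examine f(-x) = -x^3 + 8x^2 + x - 1:
Signs of coefficients: -, +, +, -
Number of sign changes: 2
Possible negative real roots: 2, 0

Positive roots: 1; Negative roots: 2 or 0


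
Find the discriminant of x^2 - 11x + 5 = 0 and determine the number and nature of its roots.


For ax^2 + bx + c = 0, discriminant D = b^2 - 4ac
Here a = 1, b = -11, c = 5
D = (-11)^2 - 4(1)(5) = 121 - 20 = 101

D = 101 > 0 but not a perfect square
The equation has 2 distinct real irrational roots.

Discriminant = 101, 2 distinct real irrational roots


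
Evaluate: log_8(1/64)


We need the exponent such that 8^? = 1/64
8^(-2) = 1/8^2 = 1/64
Therefore log_8(1/64) = -2

-2


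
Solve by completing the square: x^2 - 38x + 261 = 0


Start: x^2 - 38x + 261 = 0
Move constant: x^2 - 38x = -261
Half of -38 is -19, squared is 361
Add 361 to both sides: x^2 - 38x + 361 = 100
(x - 19)^2 = 100
x - 19 = ±10
x = 19 + 10 = 29 or x = 19 - 10 = 9

x = 9, x = 29


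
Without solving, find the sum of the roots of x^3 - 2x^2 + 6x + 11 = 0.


By Vieta's formulas for x^3 + bx^2 + cx + d = 0:
  r1 + r2 + r3 = -b/a = 2
  r1*r2 + r1*r3 + r2*r3 = c/a = 6
  r1*r2*r3 = -d/a = -11


Sum = 2


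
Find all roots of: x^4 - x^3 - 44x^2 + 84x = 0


The constant term is 0, so x = 0 is a root. Factor out x:
  x^3 - x^2 - 44x + 84 = 0
Let p(x) = x^3 - x^2 - 44x + 84. By the rational root theorem (leading coefficient 1), any rational root is an integer divisor of 84: try ±1, ±2, ... in turn.
Test x = 1: value = 40 ≠ 0.
Test x = -1: value = 126 ≠ 0.
Test x = 2: value = 0 ✓, so (x - 2) is a factor.
Synthetic division by (x - 2): bring down 1; 1(2) - 1 = 1; 1(2) - 44 = -42; (-42)(2) + 84 = 0 → quotient x^2 + x - 42, remainder 0.
Solve the quadratic x^2 + x - 42 = 0: discriminant = 1^2 - 4(1)(-42) = 1 + 168 = 169.
sqrt(169) = 13, so x = (-1 ± 13)/2: x = 6 or x = -7.
Collecting all roots found:

x = -7, x = 0, x = 2, x = 6


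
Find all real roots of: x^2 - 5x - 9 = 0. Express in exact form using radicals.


Using the quadratic formula: x = (-b ± sqrt(b^2 - 4ac)) / (2a)
Here a = 1, b = -5, c = -9
Discriminant = b^2 - 4ac = (-5)^2 - 4(1)(-9) = 25 + 36 = 61
Since discriminant = 61 > 0, there are two real roots.
x = (5 ± sqrt(61)) / 2
Numerically: x ≈ 6.4051 or x ≈ -1.4051

x = (5 + sqrt(61)) / 2 or x = (5 - sqrt(61)) / 2


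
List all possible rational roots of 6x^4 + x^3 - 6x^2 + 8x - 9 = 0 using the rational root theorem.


Rational root theorem: possible roots are ±p/q where:
  p divides the constant term (-9): p ∈ {1, 3, 9}
  q divides the leading coefficient (6): q ∈ {1, 2, 3, 6}

All possible rational roots: -9, -9/2, -3, -3/2, -1, -1/2, -1/3, -1/6, 1/6, 1/3, 1/2, 1, 3/2, 3, 9/2, 9

-9, -9/2, -3, -3/2, -1, -1/2, -1/3, -1/6, 1/6, 1/3, 1/2, 1, 3/2, 3, 9/2, 9


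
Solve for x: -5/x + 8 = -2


Subtract 8 from both sides: -5/x = -10
Multiply both sides by x: -5 = -10 * x
Divide by -10: x = 1/2

x = 1/2


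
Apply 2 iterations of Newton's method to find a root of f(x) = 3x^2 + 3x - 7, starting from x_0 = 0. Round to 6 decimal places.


Newton's method: x_(n+1) = x_n - f(x_n)/f'(x_n)
f(x) = 3x^2 + 3x - 7
f'(x) = 6x + 3

Iteration 1:
  f(0.000000) = -7.000000
  f'(0.000000) = 3.000000
  x_1 = 0.000000 - (-7.000000)/(3.000000) = 2.333333

Iteration 2:
  f(2.333333) = 16.333333
  f'(2.333333) = 17.000000
  x_2 = 2.333333 - (16.333333)/(17.000000) = 1.372549

x_2 = 1.372549


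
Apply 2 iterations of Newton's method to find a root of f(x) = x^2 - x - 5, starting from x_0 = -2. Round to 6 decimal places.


Newton's method: x_(n+1) = x_n - f(x_n)/f'(x_n)
f(x) = x^2 - x - 5
f'(x) = 2x - 1

Iteration 1:
  f(-2.000000) = 1.000000
  f'(-2.000000) = -5.000000
  x_1 = -2.000000 - (1.000000)/(-5.000000) = -1.800000

Iteration 2:
  f(-1.800000) = 0.040000
  f'(-1.800000) = -4.600000
  x_2 = -1.800000 - (0.040000)/(-4.600000) = -1.791304

x_2 = -1.791304


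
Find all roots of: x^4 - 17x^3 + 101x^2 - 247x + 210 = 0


Let p(x) = x^4 - 17x^3 + 101x^2 - 247x + 210. By the rational root theorem (leading coefficient 1), any rational root is an integer divisor of 210: try ±1, ±2, ... in turn.
Test x = 1: value = 48 ≠ 0.
Test x = -1: value = 576 ≠ 0.
Test x = 2: value = 0 ✓, so (x - 2) is a factor.
Synthetic division by (x - 2): bring down 1; 1(2) - 17 = -15; (-15)(2) + 101 = 71; 71(2) - 247 = -105; (-105)(2) + 210 = 0 → quotient x^3 - 15x^2 + 71x - 105, remainder 0.
Continue with the quotient x^3 - 15x^2 + 71x - 105 (candidates must divide 105).
Test x = 3: value = 0 ✓, so (x - 3) is a factor.
Synthetic division by (x - 3): bring down 1; 1(3) - 15 = -12; (-12)(3) + 71 = 35; 35(3) - 105 = 0 → quotient x^2 - 12x + 35, remainder 0.
Solve the quadratic x^2 - 12x + 35 = 0: discriminant = (-12)^2 - 4(1)(35) = 144 - 140 = 4.
sqrt(4) = 2, so x = (12 ± 2)/2: x = 7 or x = 5.
Collecting all roots found:

x = 2, x = 3, x = 5, x = 7


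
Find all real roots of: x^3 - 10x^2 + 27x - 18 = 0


Let p(x) = x^3 - 10x^2 + 27x - 18. By the rational root theorem (leading coefficient 1), any rational root is an integer divisor of 18: try ±1, ±2, ... in turn.
Test x = 1: value = 0 ✓, so (x - 1) is a factor.
Synthetic division by (x - 1): bring down 1; 1(1) - 10 = -9; (-9)(1) + 27 = 18; 18(1) - 18 = 0 → quotient x^2 - 9x + 18, remainder 0.
Solve the quadratic x^2 - 9x + 18 = 0: discriminant = (-9)^2 - 4(1)(18) = 81 - 72 = 9.
sqrt(9) = 3, so x = (9 ± 3)/2: x = 6 or x = 3.

x = 1, x = 3, x = 6


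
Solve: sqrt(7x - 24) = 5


Square both sides: 7x - 24 = 5^2 = 25
7x = 25 + 24 = 49
x = 7
Check: sqrt(7*7 - 24) = sqrt(25) = 5 ✓

x = 7


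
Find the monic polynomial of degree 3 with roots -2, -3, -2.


A monic polynomial with roots -2, -3, -2 is:
p(x) = (x + 2)(x + 3)(x + 2)
After multiplying by (x + 2): x + 2
After multiplying by (x + 3): x^2 + 5x + 6
After multiplying by (x + 2): x^3 + 7x^2 + 16x + 12

x^3 + 7x^2 + 16x + 12


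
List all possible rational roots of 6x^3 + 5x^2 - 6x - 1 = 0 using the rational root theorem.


Rational root theorem: possible roots are ±p/q where:
  p divides the constant term (-1): p ∈ {1}
  q divides the leading coefficient (6): q ∈ {1, 2, 3, 6}

All possible rational roots: -1, -1/2, -1/3, -1/6, 1/6, 1/3, 1/2, 1

-1, -1/2, -1/3, -1/6, 1/6, 1/3, 1/2, 1


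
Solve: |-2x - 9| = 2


An absolute value equation |expr| = 2 gives two cases:
Case 1: -2x - 9 = 2
  -2x = 11, so x = -11/2
Case 2: -2x - 9 = -2
  -2x = 7, so x = -7/2

x = -11/2, x = -7/2


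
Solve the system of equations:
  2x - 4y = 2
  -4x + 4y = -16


Using Cramer's rule:
Determinant D = (2)(4) - (-4)(-4) = 8 - 16 = -8
Dx = (2)(4) - (-16)(-4) = 8 - 64 = -56
Dy = (2)(-16) - (-4)(2) = -32 + 8 = -24
x = Dx/D = -56/-8 = 7
y = Dy/D = -24/-8 = 3

x = 7, y = 3


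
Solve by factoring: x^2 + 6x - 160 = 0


We need two numbers that multiply to -160 and add to 6.
Those numbers are 16 and -10 (since 16 * (-10) = -160 and 16 + (-10) = 6).
So x^2 + 6x - 160 = (x + 16)(x - 10) = 0
Setting each factor to zero: x = -16 or x = 10

x = -16, x = 10


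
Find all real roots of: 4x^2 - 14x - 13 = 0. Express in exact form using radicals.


Using the quadratic formula: x = (-b ± sqrt(b^2 - 4ac)) / (2a)
Here a = 4, b = -14, c = -13
Discriminant = b^2 - 4ac = (-14)^2 - 4(4)(-13) = 196 + 208 = 404
Since discriminant = 404 > 0, there are two real roots.
x = (14 ± 2*sqrt(101)) / 8
Simplifying: x = (7 ± sqrt(101)) / 4
Numerically: x ≈ 4.2625 or x ≈ -0.7625

x = (7 + sqrt(101)) / 4 or x = (7 - sqrt(101)) / 4


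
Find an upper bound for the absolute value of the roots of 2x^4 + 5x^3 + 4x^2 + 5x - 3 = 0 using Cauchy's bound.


Cauchy's bound: all roots r satisfy |r| <= 1 + max(|a_i/a_n|) for i = 0,...,n-1
where a_n is the leading coefficient.

Coefficients: [2, 5, 4, 5, -3]
Leading coefficient a_n = 2
Ratios |a_i/a_n|: 5/2, 2, 5/2, 3/2
Maximum ratio: 5/2
Cauchy's bound: |r| <= 1 + 5/2 = 7/2

Upper bound = 7/2


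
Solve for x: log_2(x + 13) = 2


Convert to exponential form: x + 13 = 2^2 = 4
x = 4 - 13 = -9
Check: log_2(-9 + 13) = log_2(4) = log_2(4) = 2 ✓

x = -9


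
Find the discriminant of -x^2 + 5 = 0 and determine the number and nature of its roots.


For ax^2 + bx + c = 0, discriminant D = b^2 - 4ac
Here a = -1, b = 0, c = 5
D = (0)^2 - 4(-1)(5) = 0 + 20 = 20

D = 20 > 0 but not a perfect square
The equation has 2 distinct real irrational roots.

Discriminant = 20, 2 distinct real irrational roots


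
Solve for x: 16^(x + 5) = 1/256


Express both sides with the same base.
1/256 = 16^(-2)
Since the bases match, equate exponents: x + 5 = -2
So x = -2 - (5) = -7

x = -7


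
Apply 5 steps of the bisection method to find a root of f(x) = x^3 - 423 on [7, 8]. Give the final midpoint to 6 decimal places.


f(x) = x^3 - 423
f(7) = -80 < 0
f(8) = 89 > 0

Step 1: midpoint = (7.000000 + 8.000000)/2 = 7.500000
  f(7.500000) = -1.125000
  f(mid) < 0, so root is in [7.500000, 8.000000]

Step 2: midpoint = (7.500000 + 8.000000)/2 = 7.750000
  f(7.750000) = 42.484375
  f(mid) > 0, so root is in [7.500000, 7.750000]

Step 3: midpoint = (7.500000 + 7.750000)/2 = 7.625000
  f(7.625000) = 20.322266
  f(mid) > 0, so root is in [7.500000, 7.625000]

Step 4: midpoint = (7.500000 + 7.625000)/2 = 7.562500
  f(7.562500) = 9.510010
  f(mid) > 0, so root is in [7.500000, 7.562500]

Step 5: midpoint = (7.500000 + 7.562500)/2 = 7.531250
  f(7.531250) = 4.170441
  f(mid) > 0, so root is in [7.500000, 7.531250]

midpoint = 7.531250


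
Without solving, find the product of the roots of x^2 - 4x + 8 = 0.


By Vieta's formulas for ax^2 + bx + c = 0:
  Sum of roots = -b/a
  Product of roots = c/a

Here a = 1, b = -4, c = 8
Sum = -(-4)/1 = 4
Product = 8/1 = 8

Product = 8


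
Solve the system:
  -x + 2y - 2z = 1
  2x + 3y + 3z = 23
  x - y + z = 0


Using Cramer's rule. Expand each determinant along the first row.
D  = (-1)*[3*1 - 3*(-1)] - 2*[2*1 - 3*1] + (-2)*[2*(-1) - 3*1]
  = (-1)*(6) - 2*(-1) + (-2)*(-5) = 6
Dx = 1*[3*1 - 3*(-1)] - 2*[23*1 - 3*0] + (-2)*[23*(-1) - 3*0]
  = 1*(6) - 2*(23) + (-2)*(-23) = 6
Dy = (-1)*[23*1 - 3*0] - 1*[2*1 - 3*1] + (-2)*[2*0 - 23*1]
  = (-1)*(23) - 1*(-1) + (-2)*(-23) = 24
Dz = (-1)*[3*0 - 23*(-1)] - 2*[2*0 - 23*1] + 1*[2*(-1) - 3*1]
  = (-1)*(23) - 2*(-23) + 1*(-5) = 18
x = Dx/D = 6/6 = 1, y = Dy/D = 24/6 = 4, z = Dz/D = 18/6 = 3
Check eq1: (-1)(1) + (2)(4) + (-2)(3) = 1 = 1 ✓
Check eq2: (2)(1) + (3)(4) + (3)(3) = 23 = 23 ✓
Check eq3: (1)(1) + (-1)(4) + (1)(3) = 0 = 0 ✓

x = 1, y = 4, z = 3


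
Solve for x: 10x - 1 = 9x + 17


Starting with: 10x - 1 = 9x + 17
Move all x terms to left: (10 - 9)x = 17 + 1
Simplify: x = 18
Divide both sides by 1: x = 18

x = 18


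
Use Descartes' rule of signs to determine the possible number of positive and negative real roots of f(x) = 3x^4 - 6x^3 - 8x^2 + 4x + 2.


Descartes' rule of signs:

For positive roots, count sign changes in f(x) = 3x^4 - 6x^3 - 8x^2 + 4x + 2:
Signs of coefficients: +, -, -, +, +
Number of sign changes: 2
Possible positive real roots: 2, 0

For negative roots, examine f(-x) = 3x^4 + 6x^3 - 8x^2 - 4x + 2:
Signs of coefficients: +, +, -, -, +
Number of sign changes: 2
Possible negative real roots: 2, 0

Positive roots: 2 or 0; Negative roots: 2 or 0


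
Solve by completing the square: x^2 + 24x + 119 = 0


Start: x^2 + 24x + 119 = 0
Move constant: x^2 + 24x = -119
Half of 24 is 12, squared is 144
Add 144 to both sides: x^2 + 24x + 144 = 25
(x + 12)^2 = 25
x + 12 = ±5
x = -12 + 5 = -7 or x = -12 - 5 = -17

x = -17, x = -7


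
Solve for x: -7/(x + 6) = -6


Multiply both sides by (x + 6): -7 = -6(x + 6)
Distribute: -7 = -6x - 36
-6x = -7 + 36 = 29
x = -29/6

x = -29/6


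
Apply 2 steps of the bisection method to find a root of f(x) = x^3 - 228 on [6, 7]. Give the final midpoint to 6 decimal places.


f(x) = x^3 - 228
f(6) = -12 < 0
f(7) = 115 > 0

Step 1: midpoint = (6.000000 + 7.000000)/2 = 6.500000
  f(6.500000) = 46.625000
  f(mid) > 0, so root is in [6.000000, 6.500000]

Step 2: midpoint = (6.000000 + 6.500000)/2 = 6.250000
  f(6.250000) = 16.140625
  f(mid) > 0, so root is in [6.000000, 6.250000]

midpoint = 6.250000


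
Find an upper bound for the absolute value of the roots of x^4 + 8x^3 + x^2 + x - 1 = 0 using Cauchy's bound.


Cauchy's bound: all roots r satisfy |r| <= 1 + max(|a_i/a_n|) for i = 0,...,n-1
where a_n is the leading coefficient.

Coefficients: [1, 8, 1, 1, -1]
Leading coefficient a_n = 1
Ratios |a_i/a_n|: 8, 1, 1, 1
Maximum ratio: 8
Cauchy's bound: |r| <= 1 + 8 = 9

Upper bound = 9


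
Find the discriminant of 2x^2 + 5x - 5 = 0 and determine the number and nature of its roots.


For ax^2 + bx + c = 0, discriminant D = b^2 - 4ac
Here a = 2, b = 5, c = -5
D = (5)^2 - 4(2)(-5) = 25 + 40 = 65

D = 65 > 0 but not a perfect square
The equation has 2 distinct real irrational roots.

Discriminant = 65, 2 distinct real irrational roots


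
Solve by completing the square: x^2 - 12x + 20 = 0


Start: x^2 - 12x + 20 = 0
Move constant: x^2 - 12x = -20
Half of -12 is -6, squared is 36
Add 36 to both sides: x^2 - 12x + 36 = 16
(x - 6)^2 = 16
x - 6 = ±4
x = 6 + 4 = 10 or x = 6 - 4 = 2

x = 2, x = 10


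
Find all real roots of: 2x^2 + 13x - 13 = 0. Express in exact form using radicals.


Using the quadratic formula: x = (-b ± sqrt(b^2 - 4ac)) / (2a)
Here a = 2, b = 13, c = -13
Discriminant = b^2 - 4ac = 13^2 - 4(2)(-13) = 169 + 104 = 273
Since discriminant = 273 > 0, there are two real roots.
x = (-13 ± sqrt(273)) / 4
Numerically: x ≈ 0.8807 or x ≈ -7.3807

x = (-13 + sqrt(273)) / 4 or x = (-13 - sqrt(273)) / 4
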